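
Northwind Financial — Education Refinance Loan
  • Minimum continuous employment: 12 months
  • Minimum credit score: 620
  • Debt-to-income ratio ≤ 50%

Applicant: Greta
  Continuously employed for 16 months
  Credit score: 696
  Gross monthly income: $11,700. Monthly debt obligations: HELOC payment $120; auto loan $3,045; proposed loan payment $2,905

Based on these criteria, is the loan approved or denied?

Employment 16 ≥ 12 months
Credit score 696 ≥ 620 (meets)
Total monthly debts = (120 + 3,045 + 2,905) = 6,070. DTI = 6,070/11,700 = 51.9% > 50%
Fails on DTI.

Denied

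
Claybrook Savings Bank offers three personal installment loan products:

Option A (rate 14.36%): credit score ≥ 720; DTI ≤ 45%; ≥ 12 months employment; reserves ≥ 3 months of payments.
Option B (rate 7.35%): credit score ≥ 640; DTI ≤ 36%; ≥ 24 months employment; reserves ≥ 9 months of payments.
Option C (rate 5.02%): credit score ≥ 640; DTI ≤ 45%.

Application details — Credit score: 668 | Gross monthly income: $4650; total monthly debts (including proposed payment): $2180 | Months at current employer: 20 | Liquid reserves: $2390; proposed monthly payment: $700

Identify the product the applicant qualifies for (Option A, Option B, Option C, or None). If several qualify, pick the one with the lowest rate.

None

DTI = 2,180/4,650 = 46.9%.
Reserves = 2,390/700 = 3.4 months.
Option A: score 668 < 720; DTI 46.9% > 45%; employment 20 ≥ 12 mo; reserves 3.4 ≥ 3 mo → does not qualify.
Option B: score 668 ≥ 640; DTI 46.9% > 36%; employment 20 < 24 mo; reserves 3.4 < 9 mo → does not qualify.
Option C: score 668 ≥ 640; DTI 46.9% > 45% → does not qualify.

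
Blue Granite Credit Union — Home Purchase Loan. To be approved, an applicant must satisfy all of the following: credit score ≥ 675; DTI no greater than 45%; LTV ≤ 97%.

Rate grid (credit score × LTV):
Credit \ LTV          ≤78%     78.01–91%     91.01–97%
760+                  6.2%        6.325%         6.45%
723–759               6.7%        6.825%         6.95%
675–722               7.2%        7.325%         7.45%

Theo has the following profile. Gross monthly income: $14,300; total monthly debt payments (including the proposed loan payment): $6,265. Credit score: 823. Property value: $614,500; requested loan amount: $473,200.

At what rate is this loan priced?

Credit score 823 ≥ 675; Debt-to-income = 6,265/14,300 = 43.8% — meets 45% limit
Loan-to-value = 473,200/614,500 = 77% — pass (97% max)
Score 823 is in the 760+ band; LTV 77% is in the ≤78% band → 6.2%.

6.2%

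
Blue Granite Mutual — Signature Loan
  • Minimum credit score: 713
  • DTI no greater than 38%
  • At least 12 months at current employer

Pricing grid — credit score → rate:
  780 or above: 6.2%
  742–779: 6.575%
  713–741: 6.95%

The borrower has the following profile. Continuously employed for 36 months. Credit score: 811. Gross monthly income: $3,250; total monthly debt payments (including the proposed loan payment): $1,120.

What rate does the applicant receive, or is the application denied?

Approved at 6.2%

Credit score 811 ≥ 713 (meets minimum)
Debt-to-income = 1,120/3,250 = 34.5% — meets 38% limit
Employment 36 ≥ 12 months
All requirements met. Score 811 falls in the 780 or above tier → 6.2%.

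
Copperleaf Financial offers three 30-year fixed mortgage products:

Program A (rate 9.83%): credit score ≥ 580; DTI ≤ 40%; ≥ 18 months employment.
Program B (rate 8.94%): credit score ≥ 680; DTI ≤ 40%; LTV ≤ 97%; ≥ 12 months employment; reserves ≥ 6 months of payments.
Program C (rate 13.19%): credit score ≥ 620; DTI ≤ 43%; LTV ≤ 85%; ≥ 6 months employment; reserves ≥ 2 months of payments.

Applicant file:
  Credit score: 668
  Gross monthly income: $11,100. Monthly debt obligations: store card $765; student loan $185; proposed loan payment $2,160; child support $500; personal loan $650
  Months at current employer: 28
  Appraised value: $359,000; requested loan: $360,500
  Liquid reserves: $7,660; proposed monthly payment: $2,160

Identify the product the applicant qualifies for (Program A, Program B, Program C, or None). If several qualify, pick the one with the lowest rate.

Program A

Total debts = (765 + 185 + 2,160 + 500 + 650) = 4,260; DTI = 4,260/11,100 = 38.4%.
LTV = 360,500/359,000 = 100.4%.
Reserves = 7,660/2,160 = 3.5 months.
Program A: score 668 ≥ 580; DTI 38.4% ≤ 40%; employment 28 ≥ 18 mo → qualifies.
Program B: score 668 < 680; DTI 38.4% ≤ 40%; LTV 100.4% > 97%; employment 28 ≥ 12 mo; reserves 3.5 < 6 mo → does not qualify.
Program C: score 668 ≥ 620; DTI 38.4% ≤ 43%; LTV 100.4% > 85%; employment 28 ≥ 6 mo; reserves 3.5 ≥ 2 mo → does not qualify.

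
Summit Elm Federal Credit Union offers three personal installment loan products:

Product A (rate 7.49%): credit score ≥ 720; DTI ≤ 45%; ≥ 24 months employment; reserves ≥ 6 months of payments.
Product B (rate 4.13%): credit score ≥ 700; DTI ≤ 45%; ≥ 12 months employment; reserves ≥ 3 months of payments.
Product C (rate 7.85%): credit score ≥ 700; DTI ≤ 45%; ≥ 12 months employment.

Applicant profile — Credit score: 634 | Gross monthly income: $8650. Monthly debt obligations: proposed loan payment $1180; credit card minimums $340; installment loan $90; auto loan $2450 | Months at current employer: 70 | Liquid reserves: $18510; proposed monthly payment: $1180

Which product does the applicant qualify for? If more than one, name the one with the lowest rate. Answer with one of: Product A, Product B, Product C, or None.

Total debts = (1,180 + 340 + 90 + 2,450) = 4,060; DTI = 4,060/8,650 = 46.9%.
Reserves = 18,510/1,180 = 15.7 months.
Product A: score 634 < 720; DTI 46.9% > 45%; employment 70 ≥ 24 mo; reserves 15.7 ≥ 6 mo → does not qualify.
Product B: score 634 < 700; DTI 46.9% > 45%; employment 70 ≥ 12 mo; reserves 15.7 ≥ 3 mo → does not qualify.
Product C: score 634 < 700; DTI 46.9% > 45%; employment 70 ≥ 12 mo → does not qualify.

None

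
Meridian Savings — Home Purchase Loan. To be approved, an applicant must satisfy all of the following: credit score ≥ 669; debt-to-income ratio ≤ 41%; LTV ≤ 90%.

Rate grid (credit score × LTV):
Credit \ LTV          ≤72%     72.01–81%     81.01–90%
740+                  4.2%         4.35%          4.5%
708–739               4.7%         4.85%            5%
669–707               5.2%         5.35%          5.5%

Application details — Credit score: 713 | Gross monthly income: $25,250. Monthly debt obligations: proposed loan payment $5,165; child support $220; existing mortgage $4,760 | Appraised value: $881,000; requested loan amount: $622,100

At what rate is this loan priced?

4.7%

Credit score 713 ≥ 669; Total monthly debts = (5,165 + 220 + 4,760) = 10,145. DTI = 10,145/25,250 = 40.2% ≤ 41%
LTV: 622,100 ÷ 881,000 = 70.6%, within 90% cap
Score 713 is in the 708–739 band; LTV 70.6% is in the ≤72% band → 4.7%.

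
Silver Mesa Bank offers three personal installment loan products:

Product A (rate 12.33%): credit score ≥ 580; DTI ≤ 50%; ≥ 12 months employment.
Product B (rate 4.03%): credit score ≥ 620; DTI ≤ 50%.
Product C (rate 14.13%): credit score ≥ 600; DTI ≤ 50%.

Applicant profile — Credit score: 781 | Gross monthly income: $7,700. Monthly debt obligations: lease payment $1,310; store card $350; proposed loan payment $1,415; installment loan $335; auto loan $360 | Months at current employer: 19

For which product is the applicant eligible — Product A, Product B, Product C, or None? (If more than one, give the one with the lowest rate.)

Total debts = (1,310 + 350 + 1,415 + 335 + 360) = 3,770; DTI = 3,770/7,700 = 49%.
Product A: score 781 ≥ 580; DTI 49% ≤ 50%; employment 19 ≥ 12 mo → qualifies.
Product B: score 781 ≥ 620; DTI 49% ≤ 50% → qualifies.
Product C: score 781 ≥ 600; DTI 49% ≤ 50% → qualifies.
Qualifying: Product A, Product B, Product C. Lowest rate is 4.03% → Product B.

Product B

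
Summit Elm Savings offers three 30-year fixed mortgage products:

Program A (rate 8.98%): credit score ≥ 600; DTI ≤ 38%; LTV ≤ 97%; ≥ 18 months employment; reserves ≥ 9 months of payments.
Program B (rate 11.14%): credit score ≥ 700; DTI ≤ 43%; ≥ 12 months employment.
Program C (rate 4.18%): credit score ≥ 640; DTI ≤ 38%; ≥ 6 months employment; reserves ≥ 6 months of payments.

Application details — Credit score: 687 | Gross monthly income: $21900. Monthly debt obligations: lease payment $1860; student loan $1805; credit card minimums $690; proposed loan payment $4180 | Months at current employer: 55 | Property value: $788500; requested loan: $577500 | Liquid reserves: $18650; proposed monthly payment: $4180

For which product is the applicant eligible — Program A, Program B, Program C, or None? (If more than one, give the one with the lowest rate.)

None

Total debts = (1,860 + 1,805 + 690 + 4,180) = 8,535; DTI = 8,535/21,900 = 39%.
LTV = 577,500/788,500 = 73.2%.
Reserves = 18,650/4,180 = 4.5 months.
Program A: score 687 ≥ 600; DTI 39% > 38%; LTV 73.2% ≤ 97%; employment 55 ≥ 18 mo; reserves 4.5 < 9 mo → does not qualify.
Program B: score 687 < 700; DTI 39% ≤ 43%; employment 55 ≥ 12 mo → does not qualify.
Program C: score 687 ≥ 640; DTI 39% > 38%; employment 55 ≥ 6 mo; reserves 4.5 < 6 mo → does not qualify.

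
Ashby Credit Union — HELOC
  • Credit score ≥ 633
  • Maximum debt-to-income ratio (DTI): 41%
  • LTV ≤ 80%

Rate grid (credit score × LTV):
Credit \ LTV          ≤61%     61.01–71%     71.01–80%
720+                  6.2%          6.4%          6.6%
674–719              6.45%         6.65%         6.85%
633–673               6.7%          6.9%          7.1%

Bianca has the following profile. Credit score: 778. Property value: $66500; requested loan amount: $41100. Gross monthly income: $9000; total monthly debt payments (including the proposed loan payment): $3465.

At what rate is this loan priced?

Credit score 778 ≥ 633; DTI: 3,465 ÷ 9,000 = 38.5%, within the 41% cap
LTV = 41,100/66,500 = 61.8% ≤ 80%
Row: 778 falls in 720+. Column: 61.8% falls in 61.01–71%. Rate = 6.4%.

6.4%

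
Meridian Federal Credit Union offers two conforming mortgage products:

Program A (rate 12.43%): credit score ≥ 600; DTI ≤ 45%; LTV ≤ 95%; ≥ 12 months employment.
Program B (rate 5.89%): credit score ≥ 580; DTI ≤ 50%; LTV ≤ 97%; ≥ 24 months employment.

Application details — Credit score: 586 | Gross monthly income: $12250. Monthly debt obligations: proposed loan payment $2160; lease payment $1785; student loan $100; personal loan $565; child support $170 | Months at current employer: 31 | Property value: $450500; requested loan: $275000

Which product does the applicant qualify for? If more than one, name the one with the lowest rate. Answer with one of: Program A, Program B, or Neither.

Total debts = (2,160 + 1,785 + 100 + 565 + 170) = 4,780; DTI = 4,780/12,250 = 39%.
LTV = 275,000/450,500 = 61%.
Program A: score 586 < 600; DTI 39% ≤ 45%; LTV 61% ≤ 95%; employment 31 ≥ 12 mo → does not qualify.
Program B: score 586 ≥ 580; DTI 39% ≤ 50%; LTV 61% ≤ 97%; employment 31 ≥ 24 mo → qualifies.

Program B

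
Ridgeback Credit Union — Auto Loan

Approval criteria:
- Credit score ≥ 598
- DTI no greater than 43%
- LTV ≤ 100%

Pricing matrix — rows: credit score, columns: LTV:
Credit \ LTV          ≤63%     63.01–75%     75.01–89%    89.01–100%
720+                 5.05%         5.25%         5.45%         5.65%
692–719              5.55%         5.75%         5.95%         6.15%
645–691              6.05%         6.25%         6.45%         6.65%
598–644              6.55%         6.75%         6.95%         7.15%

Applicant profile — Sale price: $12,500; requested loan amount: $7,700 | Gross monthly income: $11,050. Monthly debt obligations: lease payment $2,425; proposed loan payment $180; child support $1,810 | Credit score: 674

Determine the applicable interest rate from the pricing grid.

6.05%

Credit score 674 ≥ 598; Total monthly debts = (2,425 + 180 + 1,810) = 4,415. Debt-to-income = 4,415/11,050 = 40% — meets 43% limit
LTV = 7,700/12,500 = 61.6% ≤ 100%
Row: 674 falls in 645–691. Column: 61.6% falls in ≤63%. Rate = 6.05%.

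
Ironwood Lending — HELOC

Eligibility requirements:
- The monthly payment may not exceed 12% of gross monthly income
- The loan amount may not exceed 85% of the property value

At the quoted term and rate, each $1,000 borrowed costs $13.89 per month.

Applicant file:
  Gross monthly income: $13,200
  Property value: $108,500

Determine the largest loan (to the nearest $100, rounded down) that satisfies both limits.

Payment cap: 12% × $13,200 = $1,584/month.
At $13.89 per $1,000, that supports 1,584/13.89 × 1,000 ≈ $114,038 → $114,000.
LTV cap: 85% × $108,500 = $92,225 → $92,200.
Binding constraint: loan-to-value.

$92,200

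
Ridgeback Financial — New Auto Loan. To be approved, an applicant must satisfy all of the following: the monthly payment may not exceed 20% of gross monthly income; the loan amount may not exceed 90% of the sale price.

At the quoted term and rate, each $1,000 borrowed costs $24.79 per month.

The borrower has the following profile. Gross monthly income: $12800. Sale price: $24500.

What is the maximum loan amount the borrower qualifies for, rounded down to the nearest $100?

$22,000

Payment cap: 20% × $12,800 = $2,560/month.
At $24.79 per $1,000, that supports 2,560/24.79 × 1,000 ≈ $103,267 → $103,200.
LTV cap: 90% × $24,500 = $22,050 → $22,000.
Binding constraint: loan-to-value.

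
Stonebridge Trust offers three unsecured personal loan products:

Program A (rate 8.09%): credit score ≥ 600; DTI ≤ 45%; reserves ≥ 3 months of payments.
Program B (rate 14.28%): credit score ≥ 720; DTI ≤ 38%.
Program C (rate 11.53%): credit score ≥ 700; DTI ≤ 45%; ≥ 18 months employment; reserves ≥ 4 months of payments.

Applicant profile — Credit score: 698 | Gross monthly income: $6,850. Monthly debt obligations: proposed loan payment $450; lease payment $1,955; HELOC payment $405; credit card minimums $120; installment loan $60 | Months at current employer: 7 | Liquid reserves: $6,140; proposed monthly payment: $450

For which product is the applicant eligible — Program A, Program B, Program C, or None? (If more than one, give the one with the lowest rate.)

Program A

Total debts = (450 + 1,955 + 405 + 120 + 60) = 2,990; DTI = 2,990/6,850 = 43.6%.
Reserves = 6,140/450 = 13.6 months.
Program A: score 698 ≥ 600; DTI 43.6% ≤ 45%; reserves 13.6 ≥ 3 mo → qualifies.
Program B: score 698 < 720; DTI 43.6% > 38% → does not qualify.
Program C: score 698 < 700; DTI 43.6% ≤ 45%; employment 7 < 18 mo; reserves 13.6 ≥ 4 mo → does not qualify.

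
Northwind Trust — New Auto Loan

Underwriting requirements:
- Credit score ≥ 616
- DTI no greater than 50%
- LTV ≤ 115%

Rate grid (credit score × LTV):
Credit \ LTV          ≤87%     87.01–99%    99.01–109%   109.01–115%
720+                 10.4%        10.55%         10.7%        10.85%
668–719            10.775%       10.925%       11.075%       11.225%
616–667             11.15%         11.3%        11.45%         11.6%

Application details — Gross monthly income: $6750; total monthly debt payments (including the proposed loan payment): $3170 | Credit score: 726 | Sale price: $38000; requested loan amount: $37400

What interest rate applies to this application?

Credit score 726 ≥ 616; DTI: 3,170 ÷ 6,750 = 47%, within the 50% cap
Loan-to-value = 37,400/38,000 = 98.4% — pass (115% max)
Credit 726 → row 720+; LTV 98.4% → column 87.01–99%. Grid cell → 10.55%.

10.55%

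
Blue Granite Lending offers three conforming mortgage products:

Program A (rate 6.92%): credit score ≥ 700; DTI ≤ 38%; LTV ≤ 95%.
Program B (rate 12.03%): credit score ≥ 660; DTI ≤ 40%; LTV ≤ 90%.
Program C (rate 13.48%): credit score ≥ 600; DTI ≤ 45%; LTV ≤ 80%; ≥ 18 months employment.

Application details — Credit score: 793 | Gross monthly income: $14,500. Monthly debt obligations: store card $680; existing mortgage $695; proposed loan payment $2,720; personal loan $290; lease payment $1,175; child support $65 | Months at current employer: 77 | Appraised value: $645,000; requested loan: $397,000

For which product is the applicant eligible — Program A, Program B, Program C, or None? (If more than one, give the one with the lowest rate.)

Program B

Total debts = (680 + 695 + 2,720 + 290 + 1,175 + 65) = 5,625; DTI = 5,625/14,500 = 38.8%.
LTV = 397,000/645,000 = 61.6%.
Program A: score 793 ≥ 700; DTI 38.8% > 38%; LTV 61.6% ≤ 95% → does not qualify.
Program B: score 793 ≥ 660; DTI 38.8% ≤ 40%; LTV 61.6% ≤ 90% → qualifies.
Program C: score 793 ≥ 600; DTI 38.8% ≤ 45%; LTV 61.6% ≤ 80%; employment 77 ≥ 18 mo → qualifies.
Qualifying: Program B, Program C. Lowest rate is 12.03% → Program B.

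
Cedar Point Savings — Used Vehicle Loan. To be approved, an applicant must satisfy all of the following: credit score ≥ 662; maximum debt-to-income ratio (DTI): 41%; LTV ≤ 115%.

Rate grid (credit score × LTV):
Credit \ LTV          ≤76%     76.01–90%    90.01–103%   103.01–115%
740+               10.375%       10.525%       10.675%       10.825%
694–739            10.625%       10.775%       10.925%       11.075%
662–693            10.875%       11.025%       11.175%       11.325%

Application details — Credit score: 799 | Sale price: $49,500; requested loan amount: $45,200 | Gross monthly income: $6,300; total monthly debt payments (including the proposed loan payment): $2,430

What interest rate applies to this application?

Credit score 799 ≥ 662; Debt-to-income = 2,430/6,300 = 38.6% — meets 41% limit
LTV = 45,200/49,500 = 91.3% ≤ 115%
Credit 799 → row 740+; LTV 91.3% → column 90.01–103%. Grid cell → 10.675%.

10.675%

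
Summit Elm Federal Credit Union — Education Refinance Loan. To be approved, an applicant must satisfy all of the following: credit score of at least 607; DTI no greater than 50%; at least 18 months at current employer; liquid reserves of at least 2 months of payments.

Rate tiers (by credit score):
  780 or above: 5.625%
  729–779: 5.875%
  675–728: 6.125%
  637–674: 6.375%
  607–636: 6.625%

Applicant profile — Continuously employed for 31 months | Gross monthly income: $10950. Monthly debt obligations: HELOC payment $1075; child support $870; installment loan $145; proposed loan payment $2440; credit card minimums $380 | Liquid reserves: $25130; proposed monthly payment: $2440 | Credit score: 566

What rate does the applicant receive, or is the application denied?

Credit score 566 < 607 (below minimum)
Total monthly debts = (1,075 + 870 + 145 + 2,440 + 380) = 4,910. DTI: 4,910 ÷ 10,950 = 44.8%, within the 50% cap
Liquid reserves cover 25,130/2,440 = 10.3 months — ≥ 2 required
Employment 31 ≥ 18 months
Not all requirements met → denied.

Denied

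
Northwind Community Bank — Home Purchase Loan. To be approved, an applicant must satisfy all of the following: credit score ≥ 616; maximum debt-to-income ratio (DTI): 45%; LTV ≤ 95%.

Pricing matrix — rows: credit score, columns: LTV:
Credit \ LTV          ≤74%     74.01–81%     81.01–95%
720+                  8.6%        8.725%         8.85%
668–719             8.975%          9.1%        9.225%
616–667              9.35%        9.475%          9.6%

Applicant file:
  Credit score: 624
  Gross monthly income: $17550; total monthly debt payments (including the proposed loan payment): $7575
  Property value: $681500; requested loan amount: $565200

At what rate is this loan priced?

Credit score 624 ≥ 616; DTI: 7,575 ÷ 17,550 = 43.2%, within the 45% cap
Loan-to-value = 565,200/681,500 = 82.9% — pass (95% max)
Credit 624 → row 616–667; LTV 82.9% → column 81.01–95%. Grid cell → 9.6%.

9.6%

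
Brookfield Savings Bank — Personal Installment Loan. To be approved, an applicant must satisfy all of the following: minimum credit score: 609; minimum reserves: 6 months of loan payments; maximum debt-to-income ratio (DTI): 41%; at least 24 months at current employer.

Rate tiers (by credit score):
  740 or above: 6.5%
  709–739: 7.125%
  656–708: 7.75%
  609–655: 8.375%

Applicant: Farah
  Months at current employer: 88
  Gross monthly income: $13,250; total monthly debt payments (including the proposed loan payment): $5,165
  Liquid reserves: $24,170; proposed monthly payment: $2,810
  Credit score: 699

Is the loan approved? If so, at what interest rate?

Approved at 7.75%

Credit score 699 ≥ 609 (meets minimum)
DTI = 5,165/13,250 = 39% ≤ 41%
Reserves: 24,170 ÷ 2,810 = 8.6 months (meets 6-month minimum)
Employment 88 ≥ 24 months
All requirements met. Score 699 falls in the 656–708 tier → 7.75%.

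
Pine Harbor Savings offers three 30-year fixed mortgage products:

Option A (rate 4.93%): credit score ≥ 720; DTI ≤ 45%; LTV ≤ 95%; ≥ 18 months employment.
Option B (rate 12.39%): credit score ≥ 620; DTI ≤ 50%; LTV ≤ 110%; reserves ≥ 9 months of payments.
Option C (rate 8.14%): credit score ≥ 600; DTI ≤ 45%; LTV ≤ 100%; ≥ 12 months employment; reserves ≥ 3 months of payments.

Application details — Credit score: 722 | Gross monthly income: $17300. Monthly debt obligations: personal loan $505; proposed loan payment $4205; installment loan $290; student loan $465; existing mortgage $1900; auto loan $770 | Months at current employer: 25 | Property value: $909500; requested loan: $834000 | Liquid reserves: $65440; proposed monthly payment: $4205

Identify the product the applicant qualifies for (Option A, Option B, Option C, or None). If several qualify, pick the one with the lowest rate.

Total debts = (505 + 4,205 + 290 + 465 + 1,900 + 770) = 8,135; DTI = 8,135/17,300 = 47%.
LTV = 834,000/909,500 = 91.7%.
Reserves = 65,440/4,205 = 15.6 months.
Option A: score 722 ≥ 720; DTI 47% > 45%; LTV 91.7% ≤ 95%; employment 25 ≥ 18 mo → does not qualify.
Option B: score 722 ≥ 620; DTI 47% ≤ 50%; LTV 91.7% ≤ 110%; reserves 15.6 ≥ 9 mo → qualifies.
Option C: score 722 ≥ 600; DTI 47% > 45%; LTV 91.7% ≤ 100%; employment 25 ≥ 12 mo; reserves 15.6 ≥ 3 mo → does not qualify.

Option B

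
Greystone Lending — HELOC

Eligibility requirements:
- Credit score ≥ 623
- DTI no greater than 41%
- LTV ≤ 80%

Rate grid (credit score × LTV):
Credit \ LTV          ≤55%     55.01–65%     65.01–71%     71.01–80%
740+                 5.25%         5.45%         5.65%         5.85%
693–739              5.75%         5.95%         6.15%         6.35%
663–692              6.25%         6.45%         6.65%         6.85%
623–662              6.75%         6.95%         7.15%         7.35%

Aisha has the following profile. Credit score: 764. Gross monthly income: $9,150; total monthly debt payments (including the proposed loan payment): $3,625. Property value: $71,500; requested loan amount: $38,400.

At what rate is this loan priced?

Credit score 764 ≥ 623; DTI = 3,625/9,150 = 39.6% ≤ 41%
LTV = 38,400/71,500 = 53.7% ≤ 80%
Score 764 is in the 740+ band; LTV 53.7% is in the ≤55% band → 5.25%.

5.25%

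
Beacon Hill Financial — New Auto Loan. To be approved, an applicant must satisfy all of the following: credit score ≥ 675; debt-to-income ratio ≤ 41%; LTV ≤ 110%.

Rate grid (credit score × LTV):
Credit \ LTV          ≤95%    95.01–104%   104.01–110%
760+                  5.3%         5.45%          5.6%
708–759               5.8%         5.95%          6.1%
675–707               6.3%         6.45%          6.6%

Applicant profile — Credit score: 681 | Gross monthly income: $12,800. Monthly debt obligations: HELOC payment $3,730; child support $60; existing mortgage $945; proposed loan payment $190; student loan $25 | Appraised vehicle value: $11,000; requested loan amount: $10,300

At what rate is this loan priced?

6.3%

Credit score 681 ≥ 675; Total monthly debts = (3,730 + 60 + 945 + 190 + 25) = 4,950. DTI: 4,950 ÷ 12,800 = 38.7%, within the 41% cap
LTV: 10,300 ÷ 11,000 = 93.6%, within 110% cap
Credit 681 → row 675–707; LTV 93.6% → column ≤95%. Grid cell → 6.3%.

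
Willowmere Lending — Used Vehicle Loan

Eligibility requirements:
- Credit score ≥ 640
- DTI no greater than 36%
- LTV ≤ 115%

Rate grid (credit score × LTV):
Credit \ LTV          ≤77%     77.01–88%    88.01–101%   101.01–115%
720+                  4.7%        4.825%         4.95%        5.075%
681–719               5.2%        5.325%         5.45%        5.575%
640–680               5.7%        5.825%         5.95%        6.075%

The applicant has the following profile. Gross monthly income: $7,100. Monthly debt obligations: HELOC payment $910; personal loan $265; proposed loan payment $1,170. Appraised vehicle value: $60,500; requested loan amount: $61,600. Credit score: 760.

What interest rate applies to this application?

5.075%

Credit score 760 ≥ 640; Total monthly debts = (910 + 265 + 1,170) = 2,345. Debt-to-income = 2,345/7,100 = 33% — meets 36% limit
LTV = 61,600/60,500 = 101.8% ≤ 115%
Score 760 is in the 720+ band; LTV 101.8% is in the 101.01–115% band → 5.075%.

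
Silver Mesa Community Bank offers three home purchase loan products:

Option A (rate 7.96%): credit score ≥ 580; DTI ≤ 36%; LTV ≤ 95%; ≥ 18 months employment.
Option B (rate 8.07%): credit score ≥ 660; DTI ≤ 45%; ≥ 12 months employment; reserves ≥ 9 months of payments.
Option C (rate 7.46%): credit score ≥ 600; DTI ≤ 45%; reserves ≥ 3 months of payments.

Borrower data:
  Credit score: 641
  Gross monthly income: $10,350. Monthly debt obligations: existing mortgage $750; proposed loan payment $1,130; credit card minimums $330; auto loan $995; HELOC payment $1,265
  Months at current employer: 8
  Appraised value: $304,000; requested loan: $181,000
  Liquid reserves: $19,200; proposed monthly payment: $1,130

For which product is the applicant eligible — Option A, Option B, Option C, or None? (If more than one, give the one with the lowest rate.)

Total debts = (750 + 1,130 + 330 + 995 + 1,265) = 4,470; DTI = 4,470/10,350 = 43.2%.
LTV = 181,000/304,000 = 59.5%.
Reserves = 19,200/1,130 = 17.0 months.
Option A: score 641 ≥ 580; DTI 43.2% > 36%; LTV 59.5% ≤ 95%; employment 8 < 18 mo → does not qualify.
Option B: score 641 < 660; DTI 43.2% ≤ 45%; employment 8 < 12 mo; reserves 17.0 ≥ 9 mo → does not qualify.
Option C: score 641 ≥ 600; DTI 43.2% ≤ 45%; reserves 17.0 ≥ 3 mo → qualifies.

Option C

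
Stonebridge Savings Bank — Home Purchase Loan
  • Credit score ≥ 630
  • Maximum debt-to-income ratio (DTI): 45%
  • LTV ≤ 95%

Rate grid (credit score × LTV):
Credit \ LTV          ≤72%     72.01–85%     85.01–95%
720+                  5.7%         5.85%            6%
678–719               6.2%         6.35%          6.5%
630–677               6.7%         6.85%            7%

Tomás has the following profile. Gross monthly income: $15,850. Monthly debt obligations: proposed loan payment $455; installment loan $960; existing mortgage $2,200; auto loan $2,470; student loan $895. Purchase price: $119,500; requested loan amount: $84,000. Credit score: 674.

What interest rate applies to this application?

6.7%

Credit score 674 ≥ 630; Total monthly debts = (455 + 960 + 2,200 + 2,470 + 895) = 6,980. DTI = 6,980/15,850 = 44% ≤ 45%
Loan-to-value = 84,000/119,500 = 70.3% — pass (95% max)
Credit 674 → row 630–677; LTV 70.3% → column ≤72%. Grid cell → 6.7%.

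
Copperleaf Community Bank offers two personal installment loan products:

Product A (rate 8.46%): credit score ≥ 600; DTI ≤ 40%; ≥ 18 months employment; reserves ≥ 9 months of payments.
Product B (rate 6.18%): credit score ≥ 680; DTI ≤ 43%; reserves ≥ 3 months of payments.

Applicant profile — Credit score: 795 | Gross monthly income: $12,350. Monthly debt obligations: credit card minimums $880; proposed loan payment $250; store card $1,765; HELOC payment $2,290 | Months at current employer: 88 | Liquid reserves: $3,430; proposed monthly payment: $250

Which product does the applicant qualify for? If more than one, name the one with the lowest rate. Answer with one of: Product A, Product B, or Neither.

Product B

Total debts = (880 + 250 + 1,765 + 2,290) = 5,185; DTI = 5,185/12,350 = 42%.
Reserves = 3,430/250 = 13.7 months.
Product A: score 795 ≥ 600; DTI 42% > 40%; employment 88 ≥ 18 mo; reserves 13.7 ≥ 9 mo → does not qualify.
Product B: score 795 ≥ 680; DTI 42% ≤ 43%; reserves 13.7 ≥ 3 mo → qualifies.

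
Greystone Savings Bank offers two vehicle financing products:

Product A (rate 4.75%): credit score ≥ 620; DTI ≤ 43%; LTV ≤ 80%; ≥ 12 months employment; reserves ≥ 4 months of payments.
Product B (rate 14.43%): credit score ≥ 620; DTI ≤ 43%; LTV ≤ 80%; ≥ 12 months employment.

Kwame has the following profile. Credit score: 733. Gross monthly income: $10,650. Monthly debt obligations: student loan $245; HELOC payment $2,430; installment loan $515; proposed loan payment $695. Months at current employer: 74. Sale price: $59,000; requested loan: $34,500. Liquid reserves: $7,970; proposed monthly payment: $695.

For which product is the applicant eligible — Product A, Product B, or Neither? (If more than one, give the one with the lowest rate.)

Product A

Total debts = (245 + 2,430 + 515 + 695) = 3,885; DTI = 3,885/10,650 = 36.5%.
LTV = 34,500/59,000 = 58.5%.
Reserves = 7,970/695 = 11.5 months.
Product A: score 733 ≥ 620; DTI 36.5% ≤ 43%; LTV 58.5% ≤ 80%; employment 74 ≥ 12 mo; reserves 11.5 ≥ 4 mo → qualifies.
Product B: score 733 ≥ 620; DTI 36.5% ≤ 43%; LTV 58.5% ≤ 80%; employment 74 ≥ 12 mo → qualifies.
Qualifying: Product A, Product B. Lowest rate is 4.75% → Product A.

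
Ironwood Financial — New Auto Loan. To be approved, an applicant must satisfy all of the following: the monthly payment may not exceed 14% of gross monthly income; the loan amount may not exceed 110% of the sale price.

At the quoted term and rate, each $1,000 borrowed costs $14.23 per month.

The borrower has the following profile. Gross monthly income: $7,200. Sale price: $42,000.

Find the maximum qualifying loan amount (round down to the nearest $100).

Payment cap: 14% × $7,200 = $1,008/month.
At $14.23 per $1,000, that supports 1,008/14.23 × 1,000 ≈ $70,836 → $70,800.
LTV cap: 110% × $42,000 = $46,200 → $46,200.
Binding constraint: loan-to-value.

$46,200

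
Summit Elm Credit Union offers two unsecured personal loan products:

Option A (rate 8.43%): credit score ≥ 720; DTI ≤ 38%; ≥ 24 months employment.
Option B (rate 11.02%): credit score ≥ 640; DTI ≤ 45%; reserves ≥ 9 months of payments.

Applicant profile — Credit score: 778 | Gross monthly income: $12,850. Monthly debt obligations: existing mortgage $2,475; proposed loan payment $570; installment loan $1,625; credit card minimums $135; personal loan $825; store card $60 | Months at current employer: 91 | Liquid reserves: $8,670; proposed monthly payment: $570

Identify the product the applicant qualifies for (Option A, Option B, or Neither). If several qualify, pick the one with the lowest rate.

Total debts = (2,475 + 570 + 1,625 + 135 + 825 + 60) = 5,690; DTI = 5,690/12,850 = 44.3%.
Reserves = 8,670/570 = 15.2 months.
Option A: score 778 ≥ 720; DTI 44.3% > 38%; employment 91 ≥ 24 mo → does not qualify.
Option B: score 778 ≥ 640; DTI 44.3% ≤ 45%; reserves 15.2 ≥ 9 mo → qualifies.

Option B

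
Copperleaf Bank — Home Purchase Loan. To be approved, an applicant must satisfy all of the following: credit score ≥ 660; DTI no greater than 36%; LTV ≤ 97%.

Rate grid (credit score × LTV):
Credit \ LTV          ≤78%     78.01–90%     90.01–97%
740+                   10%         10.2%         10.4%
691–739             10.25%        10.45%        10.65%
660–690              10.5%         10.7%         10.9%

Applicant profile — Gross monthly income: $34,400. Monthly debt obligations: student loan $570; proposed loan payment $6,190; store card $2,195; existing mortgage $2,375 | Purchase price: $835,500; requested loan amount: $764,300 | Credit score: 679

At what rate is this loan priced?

Credit score 679 ≥ 660; Total monthly debts = (570 + 6,190 + 2,195 + 2,375) = 11,330. DTI = 11,330/34,400 = 32.9% ≤ 36%
LTV: 764,300 ÷ 835,500 = 91.5%, within 97% cap
Score 679 is in the 660–690 band; LTV 91.5% is in the 90.01–97% band → 10.9%.

10.9%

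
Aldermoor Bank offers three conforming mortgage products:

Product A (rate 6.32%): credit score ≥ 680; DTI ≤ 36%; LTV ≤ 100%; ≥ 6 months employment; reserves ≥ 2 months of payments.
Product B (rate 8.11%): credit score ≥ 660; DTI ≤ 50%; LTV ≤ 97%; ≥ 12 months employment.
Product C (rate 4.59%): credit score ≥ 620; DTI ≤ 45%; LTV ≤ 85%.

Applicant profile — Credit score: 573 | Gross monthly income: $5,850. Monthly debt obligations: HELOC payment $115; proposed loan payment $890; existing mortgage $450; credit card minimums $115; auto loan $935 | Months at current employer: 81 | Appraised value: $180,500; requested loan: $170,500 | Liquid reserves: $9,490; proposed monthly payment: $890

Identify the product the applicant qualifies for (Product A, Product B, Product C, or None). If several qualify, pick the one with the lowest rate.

Total debts = (115 + 890 + 450 + 115 + 935) = 2,505; DTI = 2,505/5,850 = 42.8%.
LTV = 170,500/180,500 = 94.5%.
Reserves = 9,490/890 = 10.7 months.
Product A: score 573 < 680; DTI 42.8% > 36%; LTV 94.5% ≤ 100%; employment 81 ≥ 6 mo; reserves 10.7 ≥ 2 mo → does not qualify.
Product B: score 573 < 660; DTI 42.8% ≤ 50%; LTV 94.5% ≤ 97%; employment 81 ≥ 12 mo → does not qualify.
Product C: score 573 < 620; DTI 42.8% ≤ 45%; LTV 94.5% > 85% → does not qualify.

None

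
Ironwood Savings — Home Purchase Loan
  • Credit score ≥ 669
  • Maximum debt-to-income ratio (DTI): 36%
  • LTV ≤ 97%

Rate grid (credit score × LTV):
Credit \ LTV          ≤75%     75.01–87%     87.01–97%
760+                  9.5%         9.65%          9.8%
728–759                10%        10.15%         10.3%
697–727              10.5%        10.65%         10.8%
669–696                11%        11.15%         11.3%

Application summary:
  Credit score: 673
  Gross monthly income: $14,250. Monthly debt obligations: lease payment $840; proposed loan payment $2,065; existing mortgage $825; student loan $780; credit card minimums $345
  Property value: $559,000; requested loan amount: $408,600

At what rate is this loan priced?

Credit score 673 ≥ 669; Total monthly debts = (840 + 2,065 + 825 + 780 + 345) = 4,855. Debt-to-income = 4,855/14,250 = 34.1% — meets 36% limit
Loan-to-value = 408,600/559,000 = 73.1% — pass (97% max)
Score 673 is in the 669–696 band; LTV 73.1% is in the ≤75% band → 11%.

11%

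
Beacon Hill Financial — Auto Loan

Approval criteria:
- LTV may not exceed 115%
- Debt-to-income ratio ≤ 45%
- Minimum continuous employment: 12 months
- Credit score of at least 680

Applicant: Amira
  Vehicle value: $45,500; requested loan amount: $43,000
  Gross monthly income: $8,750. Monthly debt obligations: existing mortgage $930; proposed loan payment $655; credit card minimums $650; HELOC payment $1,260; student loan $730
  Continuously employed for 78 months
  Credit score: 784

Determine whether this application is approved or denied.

Denied

LTV: 43,000 ÷ 45,500 = 94.5%, within 115% cap
Total monthly debts = (930 + 655 + 650 + 1,260 + 730) = 4,225. DTI: 4,225 ÷ 8,750 = 48.3%, exceeds the 45% cap
Employment 78 ≥ 12 months
Credit score 784 ≥ 680 (meets)
Fails on DTI.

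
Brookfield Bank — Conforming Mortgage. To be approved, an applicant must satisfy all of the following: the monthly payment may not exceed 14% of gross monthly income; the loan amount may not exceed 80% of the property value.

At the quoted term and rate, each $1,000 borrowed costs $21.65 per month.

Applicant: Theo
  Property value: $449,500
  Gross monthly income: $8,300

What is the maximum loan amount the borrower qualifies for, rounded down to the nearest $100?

Payment cap: 14% × $8,300 = $1,162/month.
At $21.65 per $1,000, that supports 1,162/21.65 × 1,000 ≈ $53,672 → $53,600.
LTV cap: 80% × $449,500 = $359,600 → $359,600.
Binding constraint: payment-to-income.

$53,600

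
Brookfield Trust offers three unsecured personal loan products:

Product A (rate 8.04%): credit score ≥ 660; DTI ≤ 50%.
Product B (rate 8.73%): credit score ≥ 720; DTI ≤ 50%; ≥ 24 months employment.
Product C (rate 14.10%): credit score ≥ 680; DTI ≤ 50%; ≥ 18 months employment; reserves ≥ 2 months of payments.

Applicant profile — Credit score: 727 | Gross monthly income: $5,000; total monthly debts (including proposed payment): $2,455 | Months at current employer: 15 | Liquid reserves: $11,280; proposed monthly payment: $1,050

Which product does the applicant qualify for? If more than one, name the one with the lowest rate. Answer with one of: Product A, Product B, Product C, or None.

DTI = 2,455/5,000 = 49.1%.
Reserves = 11,280/1,050 = 10.7 months.
Product A: score 727 ≥ 660; DTI 49.1% ≤ 50% → qualifies.
Product B: score 727 ≥ 720; DTI 49.1% ≤ 50%; employment 15 < 24 mo → does not qualify.
Product C: score 727 ≥ 680; DTI 49.1% ≤ 50%; employment 15 < 18 mo; reserves 10.7 ≥ 2 mo → does not qualify.

Product A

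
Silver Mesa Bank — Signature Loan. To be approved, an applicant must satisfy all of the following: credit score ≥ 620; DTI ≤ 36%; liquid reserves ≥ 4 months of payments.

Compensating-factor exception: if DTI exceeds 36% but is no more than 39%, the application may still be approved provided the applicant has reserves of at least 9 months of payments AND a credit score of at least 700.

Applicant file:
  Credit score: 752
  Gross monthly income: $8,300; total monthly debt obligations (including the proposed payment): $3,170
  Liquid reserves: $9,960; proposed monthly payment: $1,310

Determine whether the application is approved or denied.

Denied

Credit score 752 ≥ 620 (meets base)
DTI = 3,170/8,300 = 38.2% > 36% — standard DTI limit exceeded.
Reserves = 9,960/1,310 = 7.6 months ≥ 4
DTI 38.2% is within the 36%–39% exception band; checking compensating factors.
Override check — reserves: 7.6 mo (short of 9); score: 752 (ok).
Compensating-factor requirement not fully met.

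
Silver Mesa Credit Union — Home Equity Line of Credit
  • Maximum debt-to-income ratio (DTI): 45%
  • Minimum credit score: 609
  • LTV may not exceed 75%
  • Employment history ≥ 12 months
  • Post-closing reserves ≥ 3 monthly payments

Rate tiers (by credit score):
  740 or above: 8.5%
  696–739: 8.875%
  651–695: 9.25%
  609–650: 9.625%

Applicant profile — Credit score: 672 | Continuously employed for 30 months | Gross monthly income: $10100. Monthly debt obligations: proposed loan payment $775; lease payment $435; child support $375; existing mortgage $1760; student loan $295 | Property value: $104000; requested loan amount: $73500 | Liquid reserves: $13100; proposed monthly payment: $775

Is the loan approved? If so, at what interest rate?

Approved at 9.25%

Credit score 672 ≥ 609 (meets minimum)
Employment 30 ≥ 12 months
LTV = 73,500/104,000 = 70.7% ≤ 75%
Total monthly debts = (775 + 435 + 375 + 1,760 + 295) = 3,640. DTI = 3,640/10,100 = 36% ≤ 45%
Liquid reserves cover 13,100/775 = 16.9 months — ≥ 3 required
All requirements met. Score 672 falls in the 651–695 tier → 9.25%.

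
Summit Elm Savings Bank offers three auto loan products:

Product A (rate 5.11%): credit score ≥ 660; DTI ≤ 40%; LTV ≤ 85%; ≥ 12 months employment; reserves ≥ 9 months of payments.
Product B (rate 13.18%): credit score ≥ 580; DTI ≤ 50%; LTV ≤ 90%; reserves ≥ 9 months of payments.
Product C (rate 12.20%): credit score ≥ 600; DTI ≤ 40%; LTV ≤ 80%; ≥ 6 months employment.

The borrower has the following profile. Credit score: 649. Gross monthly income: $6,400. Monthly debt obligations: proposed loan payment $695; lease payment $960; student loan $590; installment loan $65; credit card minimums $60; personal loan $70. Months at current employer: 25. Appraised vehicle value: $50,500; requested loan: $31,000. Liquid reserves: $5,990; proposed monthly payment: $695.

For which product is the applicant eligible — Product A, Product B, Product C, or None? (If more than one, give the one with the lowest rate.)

Product C

Total debts = (695 + 960 + 590 + 65 + 60 + 70) = 2,440; DTI = 2,440/6,400 = 38.1%.
LTV = 31,000/50,500 = 61.4%.
Reserves = 5,990/695 = 8.6 months.
Product A: score 649 < 660; DTI 38.1% ≤ 40%; LTV 61.4% ≤ 85%; employment 25 ≥ 12 mo; reserves 8.6 < 9 mo → does not qualify.
Product B: score 649 ≥ 580; DTI 38.1% ≤ 50%; LTV 61.4% ≤ 90%; reserves 8.6 < 9 mo → does not qualify.
Product C: score 649 ≥ 600; DTI 38.1% ≤ 40%; LTV 61.4% ≤ 80%; employment 25 ≥ 6 mo → qualifies.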